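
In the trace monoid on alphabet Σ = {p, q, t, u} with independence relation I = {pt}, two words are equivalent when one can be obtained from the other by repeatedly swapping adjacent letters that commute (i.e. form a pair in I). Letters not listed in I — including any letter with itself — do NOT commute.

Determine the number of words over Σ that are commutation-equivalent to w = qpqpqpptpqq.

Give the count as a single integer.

drop 0:q onto floor
drop 1:p onto {0:q}
drop 2:q onto {1:p}
drop 3:p onto {2:q}
drop 4:q onto {3:p}
drop 5:p onto {4:q}
drop 6:p onto {5:p}
drop 7:t onto {4:q}
drop 8:p onto {6:p}
drop 9:q onto {7:t, 8:p}
drop 10:q onto {9:q}
ground layer = {0:q}
drop-orders for the pieces not yet dropped (sum over which currently-grounded one goes next):
  1 to go: {10} 1
  2 to go: {9,10} 1
  3 to go: {7,9,10} 1  {8,9,10} 1
  4 to go: {6,8,9,10} 1  {7,8,9,10} 2
  5 to go: {5,6,8,9,10} 1  {6,7,8,9,10} 3
  6 to go: {5,6,7,8,9,10} 4
  7 to go: {4,5,6,7,8,9,10} 4
  8 to go: {3,4,5,6,7,8,9,10} 4
  9 to go: {2,3,4,5,6,7,8,9,10} 4
  if 0:q drops first: 4 orders

4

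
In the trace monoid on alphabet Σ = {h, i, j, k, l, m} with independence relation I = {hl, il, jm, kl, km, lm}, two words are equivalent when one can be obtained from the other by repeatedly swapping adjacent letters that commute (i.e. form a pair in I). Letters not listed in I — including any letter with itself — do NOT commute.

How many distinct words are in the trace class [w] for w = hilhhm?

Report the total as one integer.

drop 0:h onto floor
drop 1:i onto {0:h}
drop 2:l onto floor
drop 3:h onto {1:i}
drop 4:h onto {3:h}
drop 5:m onto {4:h}
ground layer = {0:h, 2:l}
drop-orders for the pieces not yet dropped (sum over which currently-grounded one goes next):
  1 to go: {2} 1  {5} 1
  2 to go: {2,5} 2  {4,5} 1
  3 to go: {2,4,5} 3  {3,4,5} 1
  4 to go: {1,3,4,5} 1  {2,3,4,5} 4
  if 0:h drops first: 5 orders
  if 2:l drops first: 1 orders
heap linearizations: 6

6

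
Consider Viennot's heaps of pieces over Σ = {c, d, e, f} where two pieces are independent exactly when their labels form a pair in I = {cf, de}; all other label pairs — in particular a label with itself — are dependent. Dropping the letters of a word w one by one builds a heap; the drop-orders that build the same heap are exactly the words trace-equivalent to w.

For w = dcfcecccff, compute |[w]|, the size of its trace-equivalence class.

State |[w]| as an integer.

0(d) covers ∅
1(c) covers 0:d
2(f) covers 0:d
3(c) covers 1:c
4(e) covers 2:f, 3:c
5(c) covers 4:e
6(c) covers 5:c
7(c) covers 6:c
8(f) covers 4:e
9(f) covers 8:f
floor of heap: 0:d
completions by unplaced set U, small U first (add the entries for U minus each lowest piece of U):
  |U|=1: {7}:1  {9}:1
  |U|=2: {6,7}:1  {7,9}:2  {8,9}:1
  |U|=3: {5,6,7}:1  {6,7,9}:3  {7,8,9}:3
  |U|=4: {5,6,7,9}:4  {6,7,8,9}:6
  |U|=5: {5,6,7,8,9}:10
  |U|=6: {4,5,6,7,8,9}:10
  |U|=7: {2,4,5,6,7,8,9}:10  {3,4,5,6,7,8,9}:10
  |U|=8: {1,3,4,5,6,7,8,9}:10  {2,3,4,5,6,7,8,9}:20
  start at 0(d): 30

30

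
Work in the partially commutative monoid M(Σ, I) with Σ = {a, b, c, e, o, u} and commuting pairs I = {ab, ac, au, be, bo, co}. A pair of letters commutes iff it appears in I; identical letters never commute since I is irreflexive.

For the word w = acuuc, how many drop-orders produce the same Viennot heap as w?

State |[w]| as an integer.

0(a) covers ∅
1(c) covers ∅
2(u) covers 1:c
3(u) covers 2:u
4(c) covers 3:u
floor of heap: 0:a, 1:c
completions by unplaced set U, small U first (add the entries for U minus each lowest piece of U):
  |U|=1: {0}:1  {4}:1
  |U|=2: {0,4}:2  {3,4}:1
  |U|=3: {0,3,4}:3  {2,3,4}:1
  start at 0(a): 1
  start at 1(c): 4
sum over floor = 5

5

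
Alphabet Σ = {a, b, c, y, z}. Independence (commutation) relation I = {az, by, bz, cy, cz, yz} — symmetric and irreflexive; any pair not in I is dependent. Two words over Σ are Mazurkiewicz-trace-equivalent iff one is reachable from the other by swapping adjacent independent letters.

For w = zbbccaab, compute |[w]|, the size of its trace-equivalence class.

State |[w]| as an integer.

piece 0:z — minimal
piece 1:b — minimal
piece 2:b rests on {1:b}
piece 3:c rests on {2:b}
piece 4:c rests on {3:c}
piece 5:a rests on {4:c}
piece 6:a rests on {5:a}
piece 7:b rests on {6:a}
minimal pieces: {0:z, 1:b}
ways to finish when only these pieces remain (= sum over removing one remaining piece with nothing left below it):
  1 left: {0}→1  {7}→1
  2 left: {0,7}→2  {6,7}→1
  3 left: {0,6,7}→3  {5,6,7}→1
  4 left: {0,5,6,7}→4  {4,5,6,7}→1
  5 left: {0,4,5,6,7}→5  {3,4,5,6,7}→1
  6 left: {0,3,4,5,6,7}→6  {2,3,4,5,6,7}→1
  placing 0:z first → 1 extensions
  placing 1:b first → 7 extensions
total linear extensions = 8

8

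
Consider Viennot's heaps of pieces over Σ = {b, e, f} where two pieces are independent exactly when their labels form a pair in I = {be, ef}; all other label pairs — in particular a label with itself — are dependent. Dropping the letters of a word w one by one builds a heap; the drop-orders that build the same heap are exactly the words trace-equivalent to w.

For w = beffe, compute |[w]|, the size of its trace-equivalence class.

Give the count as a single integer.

#0=b has no predecessor
#1=e has no predecessor
#2=f depends on [0:b]
#3=f depends on [2:f]
#4=e depends on [1:e]
sources: [0:b, 1:e]
N(rest) = Σ N(rest − s) over sources s of rest; N(one piece) = 1:
  size 1 → [3]=1  [4]=1
  size 2 → [1,4]=1  [2,3]=1  [3,4]=2
  size 3 → [0,2,3]=1  [1,3,4]=3  [2,3,4]=3
  first=0(b) contributes 6
  first=1(e) contributes 4
|[w]| = 10

10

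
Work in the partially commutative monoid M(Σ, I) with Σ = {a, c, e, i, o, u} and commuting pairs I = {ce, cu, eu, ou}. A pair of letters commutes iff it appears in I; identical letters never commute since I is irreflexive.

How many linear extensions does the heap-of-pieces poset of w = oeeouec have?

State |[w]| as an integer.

piece 0:o — minimal
piece 1:e rests on {0:o}
piece 2:e rests on {1:e}
piece 3:o rests on {2:e}
piece 4:u — minimal
piece 5:e rests on {3:o}
piece 6:c rests on {3:o}
minimal pieces: {0:o, 4:u}
ways to finish when only these pieces remain (= sum over removing one remaining piece with nothing left below it):
  1 left: {4}→1  {5}→1  {6}→1
  2 left: {4,5}→2  {4,6}→2  {5,6}→2
  3 left: {3,5,6}→2  {4,5,6}→6
  4 left: {2,3,5,6}→2  {3,4,5,6}→8
  5 left: {1,2,3,5,6}→2  {2,3,4,5,6}→10
  placing 0:o first → 12 extensions
  placing 4:u first → 2 extensions
total linear extensions = 14

14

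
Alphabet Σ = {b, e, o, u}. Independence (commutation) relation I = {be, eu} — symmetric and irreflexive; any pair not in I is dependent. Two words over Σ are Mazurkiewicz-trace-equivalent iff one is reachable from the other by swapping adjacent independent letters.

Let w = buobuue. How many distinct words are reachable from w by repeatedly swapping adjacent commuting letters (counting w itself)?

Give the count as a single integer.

4

0(b) covers ∅
1(u) covers 0:b
2(o) covers 1:u
3(b) covers 2:o
4(u) covers 3:b
5(u) covers 4:u
6(e) covers 2:o
floor of heap: 0:b
completions by unplaced set U, small U first (add the entries for U minus each lowest piece of U):
  |U|=1: {5}:1  {6}:1
  |U|=2: {4,5}:1  {5,6}:2
  |U|=3: {3,4,5}:1  {4,5,6}:3
  |U|=4: {3,4,5,6}:4
  |U|=5: {2,3,4,5,6}:4
  start at 0(b): 4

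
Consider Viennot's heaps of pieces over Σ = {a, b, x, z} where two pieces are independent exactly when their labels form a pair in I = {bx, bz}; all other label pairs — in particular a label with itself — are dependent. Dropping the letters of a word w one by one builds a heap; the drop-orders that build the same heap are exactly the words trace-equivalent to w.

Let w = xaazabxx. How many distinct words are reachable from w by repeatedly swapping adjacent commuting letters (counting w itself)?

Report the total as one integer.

#0=x has no predecessor
#1=a depends on [0:x]
#2=a depends on [1:a]
#3=z depends on [2:a]
#4=a depends on [3:z]
#5=b depends on [4:a]
#6=x depends on [4:a]
#7=x depends on [6:x]
sources: [0:x]
N(rest) = Σ N(rest − s) over sources s of rest; N(one piece) = 1:
  size 1 → [5]=1  [7]=1
  size 2 → [5,7]=2  [6,7]=1
  size 3 → [5,6,7]=3
  size 4 → [4,5,6,7]=3
  size 5 → [3,4,5,6,7]=3
  size 6 → [2,3,4,5,6,7]=3
  first=0(x) contributes 3

3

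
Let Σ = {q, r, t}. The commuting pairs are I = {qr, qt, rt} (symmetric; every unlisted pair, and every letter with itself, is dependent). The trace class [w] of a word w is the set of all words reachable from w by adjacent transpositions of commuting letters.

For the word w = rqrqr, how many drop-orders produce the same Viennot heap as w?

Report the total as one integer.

10

#0=r has no predecessor
#1=q has no predecessor
#2=r depends on [0:r]
#3=q depends on [1:q]
#4=r depends on [2:r]
sources: [0:r, 1:q]
N(rest) = Σ N(rest − s) over sources s of rest; N(one piece) = 1:
  size 1 → [3]=1  [4]=1
  size 2 → [1,3]=1  [2,4]=1  [3,4]=2
  size 3 → [0,2,4]=1  [1,3,4]=3  [2,3,4]=3
  first=0(r) contributes 6
  first=1(q) contributes 4
|[w]| = 10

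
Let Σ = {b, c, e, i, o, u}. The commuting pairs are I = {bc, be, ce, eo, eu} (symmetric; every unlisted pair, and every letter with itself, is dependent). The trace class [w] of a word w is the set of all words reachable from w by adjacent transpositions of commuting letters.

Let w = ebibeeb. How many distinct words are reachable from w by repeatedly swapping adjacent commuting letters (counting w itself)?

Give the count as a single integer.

12

#0=e has no predecessor
#1=b has no predecessor
#2=i depends on [0:e, 1:b]
#3=b depends on [2:i]
#4=e depends on [2:i]
#5=e depends on [4:e]
#6=b depends on [3:b]
sources: [0:e, 1:b]
N(rest) = Σ N(rest − s) over sources s of rest; N(one piece) = 1:
  size 1 → [5]=1  [6]=1
  size 2 → [3,6]=1  [4,5]=1  [5,6]=2
  size 3 → [3,5,6]=3  [4,5,6]=3
  size 4 → [3,4,5,6]=6
  size 5 → [2,3,4,5,6]=6
  first=0(e) contributes 6
  first=1(b) contributes 6
|[w]| = 12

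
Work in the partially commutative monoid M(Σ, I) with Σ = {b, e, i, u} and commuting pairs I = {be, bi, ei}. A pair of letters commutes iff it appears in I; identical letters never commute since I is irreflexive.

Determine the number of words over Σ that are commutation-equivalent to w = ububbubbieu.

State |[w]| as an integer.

#0=u has no predecessor
#1=b depends on [0:u]
#2=u depends on [1:b]
#3=b depends on [2:u]
#4=b depends on [3:b]
#5=u depends on [4:b]
#6=b depends on [5:u]
#7=b depends on [6:b]
#8=i depends on [5:u]
#9=e depends on [5:u]
#10=u depends on [7:b, 8:i, 9:e]
sources: [0:u]
N(rest) = Σ N(rest − s) over sources s of rest; N(one piece) = 1:
  size 1 → [10]=1
  size 2 → [7,10]=1  [8,10]=1  [9,10]=1
  size 3 → [6,7,10]=1  [7,8,10]=2  [7,9,10]=2  [8,9,10]=2
  size 4 → [6,7,8,10]=3  [6,7,9,10]=3  [7,8,9,10]=6
  size 5 → [6,7,8,9,10]=12
  size 6 → [5,6,7,8,9,10]=12
  size 7 → [4,5,6,7,8,9,10]=12
  size 8 → [3,4,5,6,7,8,9,10]=12
  size 9 → [2,3,4,5,6,7,8,9,10]=12
  first=0(u) contributes 12

12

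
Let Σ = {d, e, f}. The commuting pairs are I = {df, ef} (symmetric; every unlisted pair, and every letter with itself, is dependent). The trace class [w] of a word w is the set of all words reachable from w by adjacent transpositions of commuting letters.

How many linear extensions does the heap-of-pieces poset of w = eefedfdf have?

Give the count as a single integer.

0(e) covers ∅
1(e) covers 0:e
2(f) covers ∅
3(e) covers 1:e
4(d) covers 3:e
5(f) covers 2:f
6(d) covers 4:d
7(f) covers 5:f
floor of heap: 0:e, 2:f
completions by unplaced set U, small U first (add the entries for U minus each lowest piece of U):
  |U|=1: {6}:1  {7}:1
  |U|=2: {4,6}:1  {5,7}:1  {6,7}:2
  |U|=3: {2,5,7}:1  {3,4,6}:1  {4,6,7}:3  {5,6,7}:3
  |U|=4: {1,3,4,6}:1  {2,5,6,7}:4  {3,4,6,7}:4  {4,5,6,7}:6
  |U|=5: {0,1,3,4,6}:1  {1,3,4,6,7}:5  {2,4,5,6,7}:10  {3,4,5,6,7}:10
  |U|=6: {0,1,3,4,6,7}:6  {1,3,4,5,6,7}:15  {2,3,4,5,6,7}:20
  start at 0(e): 35
  start at 2(f): 21
sum over floor = 56

56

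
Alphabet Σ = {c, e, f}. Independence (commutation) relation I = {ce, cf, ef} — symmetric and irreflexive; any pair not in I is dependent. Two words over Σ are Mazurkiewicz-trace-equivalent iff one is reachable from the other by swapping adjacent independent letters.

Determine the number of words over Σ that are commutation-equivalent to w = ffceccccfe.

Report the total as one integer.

2520

0(f) covers ∅
1(f) covers 0:f
2(c) covers ∅
3(e) covers ∅
4(c) covers 2:c
5(c) covers 4:c
6(c) covers 5:c
7(c) covers 6:c
8(f) covers 1:f
9(e) covers 3:e
floor of heap: 0:f, 2:c, 3:e
completions by unplaced set U, small U first (add the entries for U minus each lowest piece of U):
  |U|=1: {7}:1  {8}:1  {9}:1
  |U|=2: {1,8}:1  {3,9}:1  {6,7}:1  {7,8}:2  {7,9}:2  {8,9}:2
  |U|=3: {0,1,8}:1  {1,7,8}:3  {1,8,9}:3  {3,7,9}:3  {3,8,9}:3  {5,6,7}:1  {6,7,8}:3  {6,7,9}:3  {7,8,9}:6
  |U|=4: {0,1,7,8}:4  {0,1,8,9}:4  {1,3,8,9}:6  {1,6,7,8}:6  {1,7,8,9}:12  {3,6,7,9}:6  {3,7,8,9}:12  {4,5,6,7}:1  {5,6,7,8}:4  {5,6,7,9}:4  {6,7,8,9}:12
  |U|=5: {0,1,3,8,9}:10  {0,1,6,7,8}:10  {0,1,7,8,9}:20  {1,3,7,8,9}:30  {1,5,6,7,8}:10  {1,6,7,8,9}:30  {2,4,5,6,7}:1  {3,5,6,7,9}:10  {3,6,7,8,9}:30  {4,5,6,7,8}:5  {4,5,6,7,9}:5  {5,6,7,8,9}:20
  |U|=6: {0,1,3,7,8,9}:60  {0,1,5,6,7,8}:20  {0,1,6,7,8,9}:60  {1,3,6,7,8,9}:90  {1,4,5,6,7,8}:15  {1,5,6,7,8,9}:60  {2,4,5,6,7,8}:6  {2,4,5,6,7,9}:6  {3,4,5,6,7,9}:15  {3,5,6,7,8,9}:60  {4,5,6,7,8,9}:30
  |U|=7: {0,1,3,6,7,8,9}:210  {0,1,4,5,6,7,8}:35  {0,1,5,6,7,8,9}:140  {1,2,4,5,6,7,8}:21  {1,3,5,6,7,8,9}:210  {1,4,5,6,7,8,9}:105  {2,3,4,5,6,7,9}:21  {2,4,5,6,7,8,9}:42  {3,4,5,6,7,8,9}:105
  |U|=8: {0,1,2,4,5,6,7,8}:56  {0,1,3,5,6,7,8,9}:560  {0,1,4,5,6,7,8,9}:280  {1,2,4,5,6,7,8,9}:168  {1,3,4,5,6,7,8,9}:420  {2,3,4,5,6,7,8,9}:168
  start at 0(f): 756
  start at 2(c): 1260
  start at 3(e): 504
sum over floor = 2520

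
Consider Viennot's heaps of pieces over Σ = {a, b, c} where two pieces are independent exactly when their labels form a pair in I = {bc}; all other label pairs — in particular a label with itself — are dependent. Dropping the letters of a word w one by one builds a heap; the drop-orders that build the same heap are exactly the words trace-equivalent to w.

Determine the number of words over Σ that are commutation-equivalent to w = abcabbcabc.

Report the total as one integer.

#0=a has no predecessor
#1=b depends on [0:a]
#2=c depends on [0:a]
#3=a depends on [1:b, 2:c]
#4=b depends on [3:a]
#5=b depends on [4:b]
#6=c depends on [3:a]
#7=a depends on [5:b, 6:c]
#8=b depends on [7:a]
#9=c depends on [7:a]
sources: [0:a]
N(rest) = Σ N(rest − s) over sources s of rest; N(one piece) = 1:
  size 1 → [8]=1  [9]=1
  size 2 → [8,9]=2
  size 3 → [7,8,9]=2
  size 4 → [5,7,8,9]=2  [6,7,8,9]=2
  size 5 → [4,5,7,8,9]=2  [5,6,7,8,9]=4
  size 6 → [4,5,6,7,8,9]=6
  size 7 → [3,4,5,6,7,8,9]=6
  size 8 → [1,3,4,5,6,7,8,9]=6  [2,3,4,5,6,7,8,9]=6
  first=0(a) contributes 12

12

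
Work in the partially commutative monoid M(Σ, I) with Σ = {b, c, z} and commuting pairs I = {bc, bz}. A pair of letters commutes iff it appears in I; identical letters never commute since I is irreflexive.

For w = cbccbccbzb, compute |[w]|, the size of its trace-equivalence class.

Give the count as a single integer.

piece 0:c — minimal
piece 1:b — minimal
piece 2:c rests on {0:c}
piece 3:c rests on {2:c}
piece 4:b rests on {1:b}
piece 5:c rests on {3:c}
piece 6:c rests on {5:c}
piece 7:b rests on {4:b}
piece 8:z rests on {6:c}
piece 9:b rests on {7:b}
minimal pieces: {0:c, 1:b}
ways to finish when only these pieces remain (= sum over removing one remaining piece with nothing left below it):
  1 left: {8}→1  {9}→1
  2 left: {6,8}→1  {7,9}→1  {8,9}→2
  3 left: {4,7,9}→1  {5,6,8}→1  {6,8,9}→3  {7,8,9}→3
  4 left: {1,4,7,9}→1  {3,5,6,8}→1  {4,7,8,9}→4  {5,6,8,9}→4  {6,7,8,9}→6
  5 left: {1,4,7,8,9}→5  {2,3,5,6,8}→1  {3,5,6,8,9}→5  {4,6,7,8,9}→10  {5,6,7,8,9}→10
  6 left: {0,2,3,5,6,8}→1  {1,4,6,7,8,9}→15  {2,3,5,6,8,9}→6  {3,5,6,7,8,9}→15  {4,5,6,7,8,9}→20
  7 left: {0,2,3,5,6,8,9}→7  {1,4,5,6,7,8,9}→35  {2,3,5,6,7,8,9}→21  {3,4,5,6,7,8,9}→35
  8 left: {0,2,3,5,6,7,8,9}→28  {1,3,4,5,6,7,8,9}→70  {2,3,4,5,6,7,8,9}→56
  placing 0:c first → 126 extensions
  placing 1:b first → 84 extensions
total linear extensions = 210

210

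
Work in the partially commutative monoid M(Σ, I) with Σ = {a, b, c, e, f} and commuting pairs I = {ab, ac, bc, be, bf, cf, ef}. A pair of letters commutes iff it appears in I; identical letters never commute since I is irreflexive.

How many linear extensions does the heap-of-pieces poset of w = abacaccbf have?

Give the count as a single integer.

#0=a has no predecessor
#1=b has no predecessor
#2=a depends on [0:a]
#3=c has no predecessor
#4=a depends on [2:a]
#5=c depends on [3:c]
#6=c depends on [5:c]
#7=b depends on [1:b]
#8=f depends on [4:a]
sources: [0:a, 1:b, 3:c]
N(rest) = Σ N(rest − s) over sources s of rest; N(one piece) = 1:
  size 1 → [6]=1  [7]=1  [8]=1
  size 2 → [1,7]=1  [4,8]=1  [5,6]=1  [6,7]=2  [6,8]=2  [7,8]=2
  size 3 → [1,6,7]=3  [1,7,8]=3  [2,4,8]=1  [3,5,6]=1  [4,6,8]=3  [4,7,8]=3  [5,6,7]=3  [5,6,8]=3  [6,7,8]=6
  size 4 → [0,2,4,8]=1  [1,4,7,8]=6  [1,5,6,7]=6  [1,6,7,8]=12  [2,4,6,8]=4  [2,4,7,8]=4  [3,5,6,7]=4  [3,5,6,8]=4  [4,5,6,8]=6  [4,6,7,8]=12  [5,6,7,8]=12
  size 5 → [0,2,4,6,8]=5  [0,2,4,7,8]=5  [1,2,4,7,8]=10  [1,3,5,6,7]=10  [1,4,6,7,8]=30  [1,5,6,7,8]=30  [2,4,5,6,8]=10  [2,4,6,7,8]=20  [3,4,5,6,8]=10  [3,5,6,7,8]=20  [4,5,6,7,8]=30
  size 6 → [0,1,2,4,7,8]=15  [0,2,4,5,6,8]=15  [0,2,4,6,7,8]=30  [1,2,4,6,7,8]=60  [1,3,5,6,7,8]=60  [1,4,5,6,7,8]=90  [2,3,4,5,6,8]=20  [2,4,5,6,7,8]=60  [3,4,5,6,7,8]=60
  size 7 → [0,1,2,4,6,7,8]=105  [0,2,3,4,5,6,8]=35  [0,2,4,5,6,7,8]=105  [1,2,4,5,6,7,8]=210  [1,3,4,5,6,7,8]=210  [2,3,4,5,6,7,8]=140
  first=0(a) contributes 560
  first=1(b) contributes 280
  first=3(c) contributes 420
|[w]| = 1260

1260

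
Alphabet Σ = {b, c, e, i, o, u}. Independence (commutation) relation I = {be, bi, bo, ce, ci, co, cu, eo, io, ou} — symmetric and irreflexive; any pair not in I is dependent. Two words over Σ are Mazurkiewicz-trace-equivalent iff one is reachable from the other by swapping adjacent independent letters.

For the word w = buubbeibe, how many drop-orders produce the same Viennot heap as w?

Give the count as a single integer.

20

piece 0:b — minimal
piece 1:u rests on {0:b}
piece 2:u rests on {1:u}
piece 3:b rests on {2:u}
piece 4:b rests on {3:b}
piece 5:e rests on {2:u}
piece 6:i rests on {5:e}
piece 7:b rests on {4:b}
piece 8:e rests on {6:i}
minimal pieces: {0:b}
ways to finish when only these pieces remain (= sum over removing one remaining piece with nothing left below it):
  1 left: {7}→1  {8}→1
  2 left: {4,7}→1  {6,8}→1  {7,8}→2
  3 left: {3,4,7}→1  {4,7,8}→3  {5,6,8}→1  {6,7,8}→3
  4 left: {3,4,7,8}→4  {4,6,7,8}→6  {5,6,7,8}→4
  5 left: {3,4,6,7,8}→10  {4,5,6,7,8}→10
  6 left: {3,4,5,6,7,8}→20
  7 left: {2,3,4,5,6,7,8}→20
  placing 0:b first → 20 extensions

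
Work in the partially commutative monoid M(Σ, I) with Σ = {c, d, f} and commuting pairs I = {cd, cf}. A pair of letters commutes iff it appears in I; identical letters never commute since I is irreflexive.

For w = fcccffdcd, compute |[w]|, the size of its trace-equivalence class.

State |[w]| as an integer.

126

0(f) covers ∅
1(c) covers ∅
2(c) covers 1:c
3(c) covers 2:c
4(f) covers 0:f
5(f) covers 4:f
6(d) covers 5:f
7(c) covers 3:c
8(d) covers 6:d
floor of heap: 0:f, 1:c
completions by unplaced set U, small U first (add the entries for U minus each lowest piece of U):
  |U|=1: {7}:1  {8}:1
  |U|=2: {3,7}:1  {6,8}:1  {7,8}:2
  |U|=3: {2,3,7}:1  {3,7,8}:3  {5,6,8}:1  {6,7,8}:3
  |U|=4: {1,2,3,7}:1  {2,3,7,8}:4  {3,6,7,8}:6  {4,5,6,8}:1  {5,6,7,8}:4
  |U|=5: {0,4,5,6,8}:1  {1,2,3,7,8}:5  {2,3,6,7,8}:10  {3,5,6,7,8}:10  {4,5,6,7,8}:5
  |U|=6: {0,4,5,6,7,8}:6  {1,2,3,6,7,8}:15  {2,3,5,6,7,8}:20  {3,4,5,6,7,8}:15
  |U|=7: {0,3,4,5,6,7,8}:21  {1,2,3,5,6,7,8}:35  {2,3,4,5,6,7,8}:35
  start at 0(f): 70
  start at 1(c): 56
sum over floor = 126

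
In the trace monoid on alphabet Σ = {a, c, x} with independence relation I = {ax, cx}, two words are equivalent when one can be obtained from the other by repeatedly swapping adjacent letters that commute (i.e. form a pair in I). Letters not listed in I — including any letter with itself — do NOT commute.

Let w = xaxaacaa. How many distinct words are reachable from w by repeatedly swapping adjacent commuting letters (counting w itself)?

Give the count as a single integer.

drop 0:x onto floor
drop 1:a onto floor
drop 2:x onto {0:x}
drop 3:a onto {1:a}
drop 4:a onto {3:a}
drop 5:c onto {4:a}
drop 6:a onto {5:c}
drop 7:a onto {6:a}
ground layer = {0:x, 1:a}
drop-orders for the pieces not yet dropped (sum over which currently-grounded one goes next):
  1 to go: {2} 1  {7} 1
  2 to go: {0,2} 1  {2,7} 2  {6,7} 1
  3 to go: {0,2,7} 3  {2,6,7} 3  {5,6,7} 1
  4 to go: {0,2,6,7} 6  {2,5,6,7} 4  {4,5,6,7} 1
  5 to go: {0,2,5,6,7} 10  {2,4,5,6,7} 5  {3,4,5,6,7} 1
  6 to go: {0,2,4,5,6,7} 15  {1,3,4,5,6,7} 1  {2,3,4,5,6,7} 6
  if 0:x drops first: 7 orders
  if 1:a drops first: 21 orders
heap linearizations: 28

28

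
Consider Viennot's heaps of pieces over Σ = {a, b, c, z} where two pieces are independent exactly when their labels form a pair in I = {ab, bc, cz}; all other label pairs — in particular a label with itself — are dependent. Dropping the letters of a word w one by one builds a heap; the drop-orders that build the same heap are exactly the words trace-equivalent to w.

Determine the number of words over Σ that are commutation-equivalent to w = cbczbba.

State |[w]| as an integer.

#0=c has no predecessor
#1=b has no predecessor
#2=c depends on [0:c]
#3=z depends on [1:b]
#4=b depends on [3:z]
#5=b depends on [4:b]
#6=a depends on [2:c, 3:z]
sources: [0:c, 1:b]
N(rest) = Σ N(rest − s) over sources s of rest; N(one piece) = 1:
  size 1 → [5]=1  [6]=1
  size 2 → [2,6]=1  [4,5]=1  [5,6]=2
  size 3 → [0,2,6]=1  [2,5,6]=3  [4,5,6]=3
  size 4 → [0,2,5,6]=4  [2,4,5,6]=6  [3,4,5,6]=3
  size 5 → [0,2,4,5,6]=10  [1,3,4,5,6]=3  [2,3,4,5,6]=9
  first=0(c) contributes 12
  first=1(b) contributes 19
|[w]| = 31

31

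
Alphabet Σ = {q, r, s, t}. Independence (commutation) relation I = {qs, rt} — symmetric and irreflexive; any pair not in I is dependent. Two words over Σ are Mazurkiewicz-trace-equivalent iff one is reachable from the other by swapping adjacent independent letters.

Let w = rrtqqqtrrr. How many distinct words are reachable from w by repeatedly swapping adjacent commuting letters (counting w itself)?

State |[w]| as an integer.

drop 0:r onto floor
drop 1:r onto {0:r}
drop 2:t onto floor
drop 3:q onto {1:r, 2:t}
drop 4:q onto {3:q}
drop 5:q onto {4:q}
drop 6:t onto {5:q}
drop 7:r onto {5:q}
drop 8:r onto {7:r}
drop 9:r onto {8:r}
ground layer = {0:r, 2:t}
drop-orders for the pieces not yet dropped (sum over which currently-grounded one goes next):
  1 to go: {6} 1  {9} 1
  2 to go: {6,9} 2  {8,9} 1
  3 to go: {6,8,9} 3  {7,8,9} 1
  4 to go: {6,7,8,9} 4
  5 to go: {5,6,7,8,9} 4
  6 to go: {4,5,6,7,8,9} 4
  7 to go: {3,4,5,6,7,8,9} 4
  8 to go: {1,3,4,5,6,7,8,9} 4  {2,3,4,5,6,7,8,9} 4
  if 0:r drops first: 8 orders
  if 2:t drops first: 4 orders
heap linearizations: 12

12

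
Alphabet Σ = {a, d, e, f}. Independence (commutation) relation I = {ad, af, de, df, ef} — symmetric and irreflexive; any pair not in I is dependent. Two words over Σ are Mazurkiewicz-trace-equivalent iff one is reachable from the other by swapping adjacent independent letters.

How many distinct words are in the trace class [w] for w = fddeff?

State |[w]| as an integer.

piece 0:f — minimal
piece 1:d — minimal
piece 2:d rests on {1:d}
piece 3:e — minimal
piece 4:f rests on {0:f}
piece 5:f rests on {4:f}
minimal pieces: {0:f, 1:d, 3:e}
ways to finish when only these pieces remain (= sum over removing one remaining piece with nothing left below it):
  1 left: {2}→1  {3}→1  {5}→1
  2 left: {1,2}→1  {2,3}→2  {2,5}→2  {3,5}→2  {4,5}→1
  3 left: {0,4,5}→1  {1,2,3}→3  {1,2,5}→3  {2,3,5}→6  {2,4,5}→3  {3,4,5}→3
  4 left: {0,2,4,5}→4  {0,3,4,5}→4  {1,2,3,5}→12  {1,2,4,5}→6  {2,3,4,5}→12
  placing 0:f first → 30 extensions
  placing 1:d first → 20 extensions
  placing 3:e first → 10 extensions
total linear extensions = 60

60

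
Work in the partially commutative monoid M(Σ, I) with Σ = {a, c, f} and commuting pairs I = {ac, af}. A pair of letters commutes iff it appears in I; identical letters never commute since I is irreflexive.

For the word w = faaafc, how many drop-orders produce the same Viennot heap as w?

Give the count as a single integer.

20

drop 0:f onto floor
drop 1:a onto floor
drop 2:a onto {1:a}
drop 3:a onto {2:a}
drop 4:f onto {0:f}
drop 5:c onto {4:f}
ground layer = {0:f, 1:a}
drop-orders for the pieces not yet dropped (sum over which currently-grounded one goes next):
  1 to go: {3} 1  {5} 1
  2 to go: {2,3} 1  {3,5} 2  {4,5} 1
  3 to go: {0,4,5} 1  {1,2,3} 1  {2,3,5} 3  {3,4,5} 3
  4 to go: {0,3,4,5} 4  {1,2,3,5} 4  {2,3,4,5} 6
  if 0:f drops first: 10 orders
  if 1:a drops first: 10 orders
heap linearizations: 20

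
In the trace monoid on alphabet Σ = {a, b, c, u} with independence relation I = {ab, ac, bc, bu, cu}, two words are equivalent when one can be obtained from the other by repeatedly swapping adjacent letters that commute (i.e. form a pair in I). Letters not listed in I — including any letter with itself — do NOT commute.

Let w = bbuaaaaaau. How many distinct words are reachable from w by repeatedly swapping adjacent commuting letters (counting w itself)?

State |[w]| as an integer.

45

piece 0:b — minimal
piece 1:b rests on {0:b}
piece 2:u — minimal
piece 3:a rests on {2:u}
piece 4:a rests on {3:a}
piece 5:a rests on {4:a}
piece 6:a rests on {5:a}
piece 7:a rests on {6:a}
piece 8:a rests on {7:a}
piece 9:u rests on {8:a}
minimal pieces: {0:b, 2:u}
ways to finish when only these pieces remain (= sum over removing one remaining piece with nothing left below it):
  1 left: {1}→1  {9}→1
  2 left: {0,1}→1  {1,9}→2  {8,9}→1
  3 left: {0,1,9}→3  {1,8,9}→3  {7,8,9}→1
  4 left: {0,1,8,9}→6  {1,7,8,9}→4  {6,7,8,9}→1
  5 left: {0,1,7,8,9}→10  {1,6,7,8,9}→5  {5,6,7,8,9}→1
  6 left: {0,1,6,7,8,9}→15  {1,5,6,7,8,9}→6  {4,5,6,7,8,9}→1
  7 left: {0,1,5,6,7,8,9}→21  {1,4,5,6,7,8,9}→7  {3,4,5,6,7,8,9}→1
  8 left: {0,1,4,5,6,7,8,9}→28  {1,3,4,5,6,7,8,9}→8  {2,3,4,5,6,7,8,9}→1
  placing 0:b first → 9 extensions
  placing 2:u first → 36 extensions
total linear extensions = 45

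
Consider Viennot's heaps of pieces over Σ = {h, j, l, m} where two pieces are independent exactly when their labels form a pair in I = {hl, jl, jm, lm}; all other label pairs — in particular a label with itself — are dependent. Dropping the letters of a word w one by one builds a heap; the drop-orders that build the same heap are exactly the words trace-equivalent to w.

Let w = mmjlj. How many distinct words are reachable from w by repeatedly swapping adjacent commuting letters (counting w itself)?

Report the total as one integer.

30

0(m) covers ∅
1(m) covers 0:m
2(j) covers ∅
3(l) covers ∅
4(j) covers 2:j
floor of heap: 0:m, 2:j, 3:l
completions by unplaced set U, small U first (add the entries for U minus each lowest piece of U):
  |U|=1: {1}:1  {3}:1  {4}:1
  |U|=2: {0,1}:1  {1,3}:2  {1,4}:2  {2,4}:1  {3,4}:2
  |U|=3: {0,1,3}:3  {0,1,4}:3  {1,2,4}:3  {1,3,4}:6  {2,3,4}:3
  start at 0(m): 12
  start at 2(j): 12
  start at 3(l): 6
sum over floor = 30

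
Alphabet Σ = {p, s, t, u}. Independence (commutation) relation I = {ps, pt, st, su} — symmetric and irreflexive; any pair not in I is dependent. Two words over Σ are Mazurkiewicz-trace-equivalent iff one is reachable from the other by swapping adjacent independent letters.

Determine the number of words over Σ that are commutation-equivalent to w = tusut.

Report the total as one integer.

drop 0:t onto floor
drop 1:u onto {0:t}
drop 2:s onto floor
drop 3:u onto {1:u}
drop 4:t onto {3:u}
ground layer = {0:t, 2:s}
drop-orders for the pieces not yet dropped (sum over which currently-grounded one goes next):
  1 to go: {2} 1  {4} 1
  2 to go: {2,4} 2  {3,4} 1
  3 to go: {1,3,4} 1  {2,3,4} 3
  if 0:t drops first: 4 orders
  if 2:s drops first: 1 orders
heap linearizations: 5

5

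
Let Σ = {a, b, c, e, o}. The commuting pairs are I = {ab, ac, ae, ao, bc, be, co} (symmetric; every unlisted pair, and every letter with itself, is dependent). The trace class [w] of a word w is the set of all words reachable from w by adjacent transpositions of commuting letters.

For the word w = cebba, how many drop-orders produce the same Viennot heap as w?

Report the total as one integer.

30

drop 0:c onto floor
drop 1:e onto {0:c}
drop 2:b onto floor
drop 3:b onto {2:b}
drop 4:a onto floor
ground layer = {0:c, 2:b, 4:a}
drop-orders for the pieces not yet dropped (sum over which currently-grounded one goes next):
  1 to go: {1} 1  {3} 1  {4} 1
  2 to go: {0,1} 1  {1,3} 2  {1,4} 2  {2,3} 1  {3,4} 2
  3 to go: {0,1,3} 3  {0,1,4} 3  {1,2,3} 3  {1,3,4} 6  {2,3,4} 3
  if 0:c drops first: 12 orders
  if 2:b drops first: 12 orders
  if 4:a drops first: 6 orders
heap linearizations: 30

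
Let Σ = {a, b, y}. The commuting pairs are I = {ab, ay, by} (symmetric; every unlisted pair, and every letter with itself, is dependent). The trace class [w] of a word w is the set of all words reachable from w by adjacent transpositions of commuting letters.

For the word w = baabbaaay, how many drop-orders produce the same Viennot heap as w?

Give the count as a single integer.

504

drop 0:b onto floor
drop 1:a onto floor
drop 2:a onto {1:a}
drop 3:b onto {0:b}
drop 4:b onto {3:b}
drop 5:a onto {2:a}
drop 6:a onto {5:a}
drop 7:a onto {6:a}
drop 8:y onto floor
ground layer = {0:b, 1:a, 8:y}
drop-orders for the pieces not yet dropped (sum over which currently-grounded one goes next):
  1 to go: {4} 1  {7} 1  {8} 1
  2 to go: {3,4} 1  {4,7} 2  {4,8} 2  {6,7} 1  {7,8} 2
  3 to go: {0,3,4} 1  {3,4,7} 3  {3,4,8} 3  {4,6,7} 3  {4,7,8} 6  {5,6,7} 1  {6,7,8} 3
  4 to go: {0,3,4,7} 4  {0,3,4,8} 4  {2,5,6,7} 1  {3,4,6,7} 6  {3,4,7,8} 12  {4,5,6,7} 4  {4,6,7,8} 12  {5,6,7,8} 4
  5 to go: {0,3,4,6,7} 10  {0,3,4,7,8} 20  {1,2,5,6,7} 1  {2,4,5,6,7} 5  {2,5,6,7,8} 5  {3,4,5,6,7} 10  {3,4,6,7,8} 30  {4,5,6,7,8} 20
  6 to go: {0,3,4,5,6,7} 20  {0,3,4,6,7,8} 60  {1,2,4,5,6,7} 6  {1,2,5,6,7,8} 6  {2,3,4,5,6,7} 15  {2,4,5,6,7,8} 30  {3,4,5,6,7,8} 60
  7 to go: {0,2,3,4,5,6,7} 35  {0,3,4,5,6,7,8} 140  {1,2,3,4,5,6,7} 21  {1,2,4,5,6,7,8} 42  {2,3,4,5,6,7,8} 105
  if 0:b drops first: 168 orders
  if 1:a drops first: 280 orders
  if 8:y drops first: 56 orders
heap linearizations: 504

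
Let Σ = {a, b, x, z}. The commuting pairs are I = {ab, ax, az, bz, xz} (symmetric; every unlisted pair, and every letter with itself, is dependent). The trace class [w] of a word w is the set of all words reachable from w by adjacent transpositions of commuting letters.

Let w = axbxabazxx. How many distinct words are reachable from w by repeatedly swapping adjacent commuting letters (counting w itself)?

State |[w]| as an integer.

#0=a has no predecessor
#1=x has no predecessor
#2=b depends on [1:x]
#3=x depends on [2:b]
#4=a depends on [0:a]
#5=b depends on [3:x]
#6=a depends on [4:a]
#7=z has no predecessor
#8=x depends on [5:b]
#9=x depends on [8:x]
sources: [0:a, 1:x, 7:z]
N(rest) = Σ N(rest − s) over sources s of rest; N(one piece) = 1:
  size 1 → [6]=1  [7]=1  [9]=1
  size 2 → [4,6]=1  [6,7]=2  [6,9]=2  [7,9]=2  [8,9]=1
  size 3 → [0,4,6]=1  [4,6,7]=3  [4,6,9]=3  [5,8,9]=1  [6,7,9]=6  [6,8,9]=3  [7,8,9]=3
  size 4 → [0,4,6,7]=4  [0,4,6,9]=4  [3,5,8,9]=1  [4,6,7,9]=12  [4,6,8,9]=6  [5,6,8,9]=4  [5,7,8,9]=4  [6,7,8,9]=12
  size 5 → [0,4,6,7,9]=20  [0,4,6,8,9]=10  [2,3,5,8,9]=1  [3,5,6,8,9]=5  [3,5,7,8,9]=5  [4,5,6,8,9]=10  [4,6,7,8,9]=30  [5,6,7,8,9]=20
  size 6 → [0,4,5,6,8,9]=20  [0,4,6,7,8,9]=60  [1,2,3,5,8,9]=1  [2,3,5,6,8,9]=6  [2,3,5,7,8,9]=6  [3,4,5,6,8,9]=15  [3,5,6,7,8,9]=30  [4,5,6,7,8,9]=60
  size 7 → [0,3,4,5,6,8,9]=35  [0,4,5,6,7,8,9]=140  [1,2,3,5,6,8,9]=7  [1,2,3,5,7,8,9]=7  [2,3,4,5,6,8,9]=21  [2,3,5,6,7,8,9]=42  [3,4,5,6,7,8,9]=105
  size 8 → [0,2,3,4,5,6,8,9]=56  [0,3,4,5,6,7,8,9]=280  [1,2,3,4,5,6,8,9]=28  [1,2,3,5,6,7,8,9]=56  [2,3,4,5,6,7,8,9]=168
  first=0(a) contributes 252
  first=1(x) contributes 504
  first=7(z) contributes 84
|[w]| = 840

840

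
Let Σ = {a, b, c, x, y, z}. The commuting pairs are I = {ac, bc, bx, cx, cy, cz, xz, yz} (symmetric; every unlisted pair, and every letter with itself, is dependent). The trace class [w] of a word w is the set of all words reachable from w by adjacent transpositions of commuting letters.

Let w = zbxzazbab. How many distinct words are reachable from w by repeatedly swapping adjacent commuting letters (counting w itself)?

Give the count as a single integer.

4

piece 0:z — minimal
piece 1:b rests on {0:z}
piece 2:x — minimal
piece 3:z rests on {1:b}
piece 4:a rests on {2:x, 3:z}
piece 5:z rests on {4:a}
piece 6:b rests on {5:z}
piece 7:a rests on {6:b}
piece 8:b rests on {7:a}
minimal pieces: {0:z, 2:x}
ways to finish when only these pieces remain (= sum over removing one remaining piece with nothing left below it):
  1 left: {8}→1
  2 left: {7,8}→1
  3 left: {6,7,8}→1
  4 left: {5,6,7,8}→1
  5 left: {4,5,6,7,8}→1
  6 left: {2,4,5,6,7,8}→1  {3,4,5,6,7,8}→1
  7 left: {1,3,4,5,6,7,8}→1  {2,3,4,5,6,7,8}→2
  placing 0:z first → 3 extensions
  placing 2:x first → 1 extensions
total linear extensions = 4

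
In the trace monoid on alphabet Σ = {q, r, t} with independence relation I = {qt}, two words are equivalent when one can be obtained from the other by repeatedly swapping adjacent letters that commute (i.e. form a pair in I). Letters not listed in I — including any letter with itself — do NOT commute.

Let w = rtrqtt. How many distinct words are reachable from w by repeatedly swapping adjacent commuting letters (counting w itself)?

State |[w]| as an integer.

#0=r has no predecessor
#1=t depends on [0:r]
#2=r depends on [1:t]
#3=q depends on [2:r]
#4=t depends on [2:r]
#5=t depends on [4:t]
sources: [0:r]
N(rest) = Σ N(rest − s) over sources s of rest; N(one piece) = 1:
  size 1 → [3]=1  [5]=1
  size 2 → [3,5]=2  [4,5]=1
  size 3 → [3,4,5]=3
  size 4 → [2,3,4,5]=3
  first=0(r) contributes 3

3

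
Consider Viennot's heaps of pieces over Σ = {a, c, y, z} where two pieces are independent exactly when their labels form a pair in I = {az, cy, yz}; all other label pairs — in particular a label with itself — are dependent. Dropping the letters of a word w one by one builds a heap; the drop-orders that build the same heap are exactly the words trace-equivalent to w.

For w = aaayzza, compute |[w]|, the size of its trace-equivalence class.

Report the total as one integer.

piece 0:a — minimal
piece 1:a rests on {0:a}
piece 2:a rests on {1:a}
piece 3:y rests on {2:a}
piece 4:z — minimal
piece 5:z rests on {4:z}
piece 6:a rests on {3:y}
minimal pieces: {0:a, 4:z}
ways to finish when only these pieces remain (= sum over removing one remaining piece with nothing left below it):
  1 left: {5}→1  {6}→1
  2 left: {3,6}→1  {4,5}→1  {5,6}→2
  3 left: {2,3,6}→1  {3,5,6}→3  {4,5,6}→3
  4 left: {1,2,3,6}→1  {2,3,5,6}→4  {3,4,5,6}→6
  5 left: {0,1,2,3,6}→1  {1,2,3,5,6}→5  {2,3,4,5,6}→10
  placing 0:a first → 15 extensions
  placing 4:z first → 6 extensions
total linear extensions = 21

21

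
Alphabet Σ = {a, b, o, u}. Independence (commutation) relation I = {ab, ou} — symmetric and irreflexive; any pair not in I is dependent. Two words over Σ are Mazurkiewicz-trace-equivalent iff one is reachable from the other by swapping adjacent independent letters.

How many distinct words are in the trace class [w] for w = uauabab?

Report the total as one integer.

6

#0=u has no predecessor
#1=a depends on [0:u]
#2=u depends on [1:a]
#3=a depends on [2:u]
#4=b depends on [2:u]
#5=a depends on [3:a]
#6=b depends on [4:b]
sources: [0:u]
N(rest) = Σ N(rest − s) over sources s of rest; N(one piece) = 1:
  size 1 → [5]=1  [6]=1
  size 2 → [3,5]=1  [4,6]=1  [5,6]=2
  size 3 → [3,5,6]=3  [4,5,6]=3
  size 4 → [3,4,5,6]=6
  size 5 → [2,3,4,5,6]=6
  first=0(u) contributes 6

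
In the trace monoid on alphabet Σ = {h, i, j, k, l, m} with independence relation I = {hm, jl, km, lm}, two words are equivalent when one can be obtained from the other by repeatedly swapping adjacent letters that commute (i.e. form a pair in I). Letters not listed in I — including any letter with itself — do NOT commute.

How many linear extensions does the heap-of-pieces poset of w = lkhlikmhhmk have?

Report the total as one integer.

15

#0=l has no predecessor
#1=k depends on [0:l]
#2=h depends on [1:k]
#3=l depends on [2:h]
#4=i depends on [3:l]
#5=k depends on [4:i]
#6=m depends on [4:i]
#7=h depends on [5:k]
#8=h depends on [7:h]
#9=m depends on [6:m]
#10=k depends on [8:h]
sources: [0:l]
N(rest) = Σ N(rest − s) over sources s of rest; N(one piece) = 1:
  size 1 → [9]=1  [10]=1
  size 2 → [6,9]=1  [8,10]=1  [9,10]=2
  size 3 → [6,9,10]=3  [7,8,10]=1  [8,9,10]=3
  size 4 → [5,7,8,10]=1  [6,8,9,10]=6  [7,8,9,10]=4
  size 5 → [5,7,8,9,10]=5  [6,7,8,9,10]=10
  size 6 → [5,6,7,8,9,10]=15
  size 7 → [4,5,6,7,8,9,10]=15
  size 8 → [3,4,5,6,7,8,9,10]=15
  size 9 → [2,3,4,5,6,7,8,9,10]=15
  first=0(l) contributes 15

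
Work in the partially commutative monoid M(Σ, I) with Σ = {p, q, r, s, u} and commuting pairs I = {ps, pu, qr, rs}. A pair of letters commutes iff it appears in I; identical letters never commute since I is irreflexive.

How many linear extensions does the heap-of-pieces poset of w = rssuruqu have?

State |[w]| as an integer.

drop 0:r onto floor
drop 1:s onto floor
drop 2:s onto {1:s}
drop 3:u onto {0:r, 2:s}
drop 4:r onto {3:u}
drop 5:u onto {4:r}
drop 6:q onto {5:u}
drop 7:u onto {6:q}
ground layer = {0:r, 1:s}
drop-orders for the pieces not yet dropped (sum over which currently-grounded one goes next):
  1 to go: {7} 1
  2 to go: {6,7} 1
  3 to go: {5,6,7} 1
  4 to go: {4,5,6,7} 1
  5 to go: {3,4,5,6,7} 1
  6 to go: {0,3,4,5,6,7} 1  {2,3,4,5,6,7} 1
  if 0:r drops first: 1 orders
  if 1:s drops first: 2 orders
heap linearizations: 3

3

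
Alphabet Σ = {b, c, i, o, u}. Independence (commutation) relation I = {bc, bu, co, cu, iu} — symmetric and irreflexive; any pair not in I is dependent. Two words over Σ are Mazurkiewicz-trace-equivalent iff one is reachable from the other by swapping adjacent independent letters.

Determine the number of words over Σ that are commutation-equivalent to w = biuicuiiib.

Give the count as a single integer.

45

piece 0:b — minimal
piece 1:i rests on {0:b}
piece 2:u — minimal
piece 3:i rests on {1:i}
piece 4:c rests on {3:i}
piece 5:u rests on {2:u}
piece 6:i rests on {4:c}
piece 7:i rests on {6:i}
piece 8:i rests on {7:i}
piece 9:b rests on {8:i}
minimal pieces: {0:b, 2:u}
ways to finish when only these pieces remain (= sum over removing one remaining piece with nothing left below it):
  1 left: {5}→1  {9}→1
  2 left: {2,5}→1  {5,9}→2  {8,9}→1
  3 left: {2,5,9}→3  {5,8,9}→3  {7,8,9}→1
  4 left: {2,5,8,9}→6  {5,7,8,9}→4  {6,7,8,9}→1
  5 left: {2,5,7,8,9}→10  {4,6,7,8,9}→1  {5,6,7,8,9}→5
  6 left: {2,5,6,7,8,9}→15  {3,4,6,7,8,9}→1  {4,5,6,7,8,9}→6
  7 left: {1,3,4,6,7,8,9}→1  {2,4,5,6,7,8,9}→21  {3,4,5,6,7,8,9}→7
  8 left: {0,1,3,4,6,7,8,9}→1  {1,3,4,5,6,7,8,9}→8  {2,3,4,5,6,7,8,9}→28
  placing 0:b first → 36 extensions
  placing 2:u first → 9 extensions
total linear extensions = 45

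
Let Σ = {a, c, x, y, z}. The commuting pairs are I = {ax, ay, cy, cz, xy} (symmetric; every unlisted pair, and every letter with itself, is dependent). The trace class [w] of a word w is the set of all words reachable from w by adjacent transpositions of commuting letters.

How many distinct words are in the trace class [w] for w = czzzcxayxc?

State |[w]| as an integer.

165

drop 0:c onto floor
drop 1:z onto floor
drop 2:z onto {1:z}
drop 3:z onto {2:z}
drop 4:c onto {0:c}
drop 5:x onto {3:z, 4:c}
drop 6:a onto {3:z, 4:c}
drop 7:y onto {3:z}
drop 8:x onto {5:x}
drop 9:c onto {6:a, 8:x}
ground layer = {0:c, 1:z}
drop-orders for the pieces not yet dropped (sum over which currently-grounded one goes next):
  1 to go: {7} 1  {9} 1
  2 to go: {6,9} 1  {7,9} 2  {8,9} 1
  3 to go: {5,8,9} 1  {6,7,9} 3  {6,8,9} 2  {7,8,9} 3
  4 to go: {5,6,8,9} 3  {5,7,8,9} 4  {6,7,8,9} 8
  5 to go: {4,5,6,8,9} 3  {5,6,7,8,9} 15
  6 to go: {0,4,5,6,8,9} 3  {3,5,6,7,8,9} 15  {4,5,6,7,8,9} 18
  7 to go: {0,4,5,6,7,8,9} 21  {2,3,5,6,7,8,9} 15  {3,4,5,6,7,8,9} 33
  8 to go: {0,3,4,5,6,7,8,9} 54  {1,2,3,5,6,7,8,9} 15  {2,3,4,5,6,7,8,9} 48
  if 0:c drops first: 63 orders
  if 1:z drops first: 102 orders
heap linearizations: 165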